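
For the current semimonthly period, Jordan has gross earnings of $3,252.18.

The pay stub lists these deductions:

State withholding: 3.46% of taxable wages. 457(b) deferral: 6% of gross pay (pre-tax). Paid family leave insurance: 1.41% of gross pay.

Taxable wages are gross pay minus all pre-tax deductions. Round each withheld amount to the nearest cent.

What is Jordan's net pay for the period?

$2,905.42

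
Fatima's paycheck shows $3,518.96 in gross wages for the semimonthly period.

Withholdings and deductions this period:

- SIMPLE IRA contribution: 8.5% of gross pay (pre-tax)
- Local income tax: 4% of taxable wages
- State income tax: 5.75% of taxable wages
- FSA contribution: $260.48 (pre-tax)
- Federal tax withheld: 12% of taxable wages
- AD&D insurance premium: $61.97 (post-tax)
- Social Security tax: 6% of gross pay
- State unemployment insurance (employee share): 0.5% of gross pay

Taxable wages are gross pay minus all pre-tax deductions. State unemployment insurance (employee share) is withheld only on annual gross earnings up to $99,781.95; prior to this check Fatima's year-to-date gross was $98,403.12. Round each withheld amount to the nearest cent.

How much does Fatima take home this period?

SIMPLE IRA contribution: $3,518.96 × 0.085 = $299.11
FSA contribution: $260.48
Pre-tax total = $299.11 + $260.48 = $559.59
Taxable wages = $3,518.96 − $559.59 = $2,959.37
Local income tax: $2,959.37 × 0.04 = $118.37
State income tax: $2,959.37 × 0.0575 = $170.16
Federal tax withheld: $2,959.37 × 0.12 = $355.12
State unemployment insurance (employee share): only $99,781.95 − $98,403.12 = $1,378.83 of this check is subject → $1,378.83 × 0.005 = $6.89
Social Security tax: $3,518.96 × 0.06 = $211.14
AD&D insurance premium: $61.97
Total deductions = $299.11 + $260.48 + $118.37 + $170.16 + $355.12 + $6.89 + $211.14 + $61.97 = $1,483.24
Net pay = $3,518.96 − $1,483.24 = $2,035.72

$2,035.72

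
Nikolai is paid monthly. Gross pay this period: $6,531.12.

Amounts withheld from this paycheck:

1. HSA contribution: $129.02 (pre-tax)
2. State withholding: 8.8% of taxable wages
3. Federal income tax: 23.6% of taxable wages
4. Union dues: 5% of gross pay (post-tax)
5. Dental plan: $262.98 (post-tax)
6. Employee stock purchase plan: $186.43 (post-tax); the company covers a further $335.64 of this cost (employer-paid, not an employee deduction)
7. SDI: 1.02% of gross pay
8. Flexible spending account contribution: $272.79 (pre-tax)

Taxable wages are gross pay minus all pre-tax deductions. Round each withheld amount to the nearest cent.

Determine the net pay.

$3,300.82

Flexible spending account contribution: $272.79
HSA contribution: $129.02
Pre-tax total = $272.79 + $129.02 = $401.81
Taxable wages = $6,531.12 − $401.81 = $6,129.31
State withholding: $6,129.31 × 0.088 = $539.38
Federal income tax: $6,129.31 × 0.236 = $1,446.52
SDI: $6,531.12 × 0.0102 = $66.62
Employee stock purchase plan: $186.43
Dental plan: $262.98
Union dues: $6,531.12 × 0.05 = $326.56
(Employer's $335.64 toward employee stock purchase plan is not withheld from the employee.)
Total deductions = $272.79 + $129.02 + $539.38 + $1,446.52 + $66.62 + $186.43 + $262.98 + $326.56 = $3,230.30
Net pay = $6,531.12 − $3,230.30 = $3,300.82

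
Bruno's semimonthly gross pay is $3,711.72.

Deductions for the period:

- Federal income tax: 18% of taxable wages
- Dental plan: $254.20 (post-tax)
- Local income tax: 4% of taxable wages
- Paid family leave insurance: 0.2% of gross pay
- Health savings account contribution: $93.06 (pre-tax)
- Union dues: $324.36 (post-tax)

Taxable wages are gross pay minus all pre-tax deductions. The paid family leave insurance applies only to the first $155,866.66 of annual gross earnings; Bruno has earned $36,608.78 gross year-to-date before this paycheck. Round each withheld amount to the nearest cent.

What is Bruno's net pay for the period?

$2,236.57

Health savings account contribution: $93.06
Taxable wages = $3,711.72 − $93.06 = $3,618.66
Federal income tax: $3,618.66 × 0.18 = $651.36
Local income tax: $3,618.66 × 0.04 = $144.75
Paid family leave insurance: cap not yet reached, full $3,711.72 is subject → $3,711.72 × 0.002 = $7.42
Union dues: $324.36
Dental plan: $254.20
Total deductions = $93.06 + $651.36 + $144.75 + $7.42 + $324.36 + $254.20 = $1,475.15
Net pay = $3,711.72 − $1,475.15 = $2,236.57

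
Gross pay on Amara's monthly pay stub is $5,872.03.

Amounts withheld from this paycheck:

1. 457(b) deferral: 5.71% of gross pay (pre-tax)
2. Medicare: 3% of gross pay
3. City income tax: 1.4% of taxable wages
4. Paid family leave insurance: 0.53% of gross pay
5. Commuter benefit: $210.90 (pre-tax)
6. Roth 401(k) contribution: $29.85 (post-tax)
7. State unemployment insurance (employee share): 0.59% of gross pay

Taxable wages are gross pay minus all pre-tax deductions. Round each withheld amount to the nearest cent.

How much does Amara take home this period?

$4,979.51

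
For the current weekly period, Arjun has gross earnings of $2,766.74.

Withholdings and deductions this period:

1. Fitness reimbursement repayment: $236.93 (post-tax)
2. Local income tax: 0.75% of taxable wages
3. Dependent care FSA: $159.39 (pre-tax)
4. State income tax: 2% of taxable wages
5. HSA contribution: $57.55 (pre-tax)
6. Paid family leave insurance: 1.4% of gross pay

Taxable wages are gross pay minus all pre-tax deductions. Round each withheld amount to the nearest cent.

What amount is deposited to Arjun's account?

$2,204.02

HSA contribution: $57.55
Dependent care FSA: $159.39
Pre-tax total = $57.55 + $159.39 = $216.94
Taxable wages = $2,766.74 − $216.94 = $2,549.80
Local income tax: $2,549.80 × 0.0075 = $19.12
State income tax: $2,549.80 × 0.02 = $51.00
Paid family leave insurance: $2,766.74 × 0.014 = $38.73
Fitness reimbursement repayment: $236.93
Total deductions = $57.55 + $159.39 + $19.12 + $51.00 + $38.73 + $236.93 = $562.72
Net pay = $2,766.74 − $562.72 = $2,204.02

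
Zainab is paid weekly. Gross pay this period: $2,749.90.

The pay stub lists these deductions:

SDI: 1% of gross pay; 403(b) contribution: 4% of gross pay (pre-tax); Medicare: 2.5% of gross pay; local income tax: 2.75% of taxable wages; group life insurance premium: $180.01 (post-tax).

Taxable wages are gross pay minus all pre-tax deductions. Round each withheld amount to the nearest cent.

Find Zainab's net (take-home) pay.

$2,291.04

403(b) contribution: $2,749.90 × 0.04 = $110.00
Taxable wages = $2,749.90 − $110.00 = $2,639.90
Local income tax: $2,639.90 × 0.0275 = $72.60
Medicare: $2,749.90 × 0.025 = $68.75
SDI: $2,749.90 × 0.01 = $27.50
Group life insurance premium: $180.01
Total deductions = $110.00 + $72.60 + $68.75 + $27.50 + $180.01 = $458.86
Net pay = $2,749.90 − $458.86 = $2,291.04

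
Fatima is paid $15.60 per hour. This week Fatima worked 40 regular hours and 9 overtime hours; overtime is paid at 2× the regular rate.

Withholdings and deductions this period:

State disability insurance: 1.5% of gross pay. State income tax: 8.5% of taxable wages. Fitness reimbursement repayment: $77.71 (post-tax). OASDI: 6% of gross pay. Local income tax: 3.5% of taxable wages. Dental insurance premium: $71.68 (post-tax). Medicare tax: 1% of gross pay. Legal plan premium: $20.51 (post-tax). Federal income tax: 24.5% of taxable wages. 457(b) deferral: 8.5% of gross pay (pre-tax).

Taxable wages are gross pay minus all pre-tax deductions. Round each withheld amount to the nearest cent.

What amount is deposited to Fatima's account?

Regular pay: 40 × $15.60 = $624.00
Overtime pay: 9 × $15.60 × 2 = $280.80
Gross pay = $624.00 + $280.80 = $904.80
457(b) deferral: $904.80 × 0.085 = $76.91
Taxable wages = $904.80 − $76.91 = $827.89
Local income tax: $827.89 × 0.035 = $28.98
Federal income tax: $827.89 × 0.245 = $202.83
State income tax: $827.89 × 0.085 = $70.37
State disability insurance: $904.80 × 0.015 = $13.57
OASDI: $904.80 × 0.06 = $54.29
Medicare tax: $904.80 × 0.01 = $9.05
Dental insurance premium: $71.68
Fitness reimbursement repayment: $77.71
Legal plan premium: $20.51
Total deductions = $76.91 + $28.98 + $202.83 + $70.37 + $13.57 + $54.29 + $9.05 + $71.68 + $77.71 + $20.51 = $625.90
Net pay = $904.80 − $625.90 = $278.90

$278.90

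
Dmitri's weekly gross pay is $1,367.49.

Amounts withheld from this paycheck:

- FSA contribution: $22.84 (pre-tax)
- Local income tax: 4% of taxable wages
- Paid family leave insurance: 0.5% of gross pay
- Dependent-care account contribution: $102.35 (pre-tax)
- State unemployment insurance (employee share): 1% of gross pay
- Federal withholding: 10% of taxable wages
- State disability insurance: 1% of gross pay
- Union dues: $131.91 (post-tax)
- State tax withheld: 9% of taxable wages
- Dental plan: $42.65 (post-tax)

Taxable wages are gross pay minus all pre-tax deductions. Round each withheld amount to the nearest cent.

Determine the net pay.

$747.83

Dependent-care account contribution: $102.35
FSA contribution: $22.84
Pre-tax total = $102.35 + $22.84 = $125.19
Taxable wages = $1,367.49 − $125.19 = $1,242.30
Federal withholding: $1,242.30 × 0.1 = $124.23
State tax withheld: $1,242.30 × 0.09 = $111.81
Local income tax: $1,242.30 × 0.04 = $49.69
State unemployment insurance (employee share): $1,367.49 × 0.01 = $13.67
Paid family leave insurance: $1,367.49 × 0.005 = $6.84
State disability insurance: $1,367.49 × 0.01 = $13.67
Union dues: $131.91
Dental plan: $42.65
Total deductions = $102.35 + $22.84 + $124.23 + $111.81 + $49.69 + $13.67 + $6.84 + $13.67 + $131.91 + $42.65 = $619.66
Net pay = $1,367.49 − $619.66 = $747.83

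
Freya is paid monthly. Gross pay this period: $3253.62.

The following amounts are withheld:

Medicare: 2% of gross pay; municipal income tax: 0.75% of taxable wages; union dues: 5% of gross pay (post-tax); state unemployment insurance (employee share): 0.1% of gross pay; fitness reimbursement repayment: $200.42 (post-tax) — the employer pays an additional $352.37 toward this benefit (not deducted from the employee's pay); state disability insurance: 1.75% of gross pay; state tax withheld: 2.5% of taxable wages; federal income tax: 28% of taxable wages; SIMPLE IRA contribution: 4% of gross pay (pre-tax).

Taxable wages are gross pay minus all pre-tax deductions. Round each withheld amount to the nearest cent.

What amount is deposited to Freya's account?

SIMPLE IRA contribution: $3253.62 × 0.04 = $130.14
Taxable wages = $3253.62 − $130.14 = $3123.48
State tax withheld: $3123.48 × 0.025 = $78.09
Federal income tax: $3123.48 × 0.28 = $874.57
Municipal income tax: $3123.48 × 0.0075 = $23.43
State disability insurance: $3253.62 × 0.0175 = $56.94
State unemployment insurance (employee share): $3253.62 × 0.001 = $3.25
Medicare: $3253.62 × 0.02 = $65.07
Union dues: $3253.62 × 0.05 = $162.68
Fitness reimbursement repayment: $200.42
(Employer's $352.37 toward fitness reimbursement repayment is not withheld from the employee.)
Total deductions = $130.14 + $78.09 + $874.57 + $23.43 + $56.94 + $3.25 + $65.07 + $162.68 + $200.42 = $1594.59
Net pay = $3253.62 − $1594.59 = $1659.03

$1659.03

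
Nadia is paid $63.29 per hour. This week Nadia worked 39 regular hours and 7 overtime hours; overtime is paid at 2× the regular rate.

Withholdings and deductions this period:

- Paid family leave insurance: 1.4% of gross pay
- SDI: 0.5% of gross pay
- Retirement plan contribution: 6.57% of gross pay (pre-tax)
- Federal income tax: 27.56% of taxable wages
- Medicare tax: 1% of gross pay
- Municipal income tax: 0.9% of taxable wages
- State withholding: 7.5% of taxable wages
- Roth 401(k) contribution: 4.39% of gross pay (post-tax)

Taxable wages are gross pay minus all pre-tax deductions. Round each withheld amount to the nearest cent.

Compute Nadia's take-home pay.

$1,762.47

Regular pay: 39 × $63.29 = $2,468.31
Overtime pay: 7 × $63.29 × 2 = $886.06
Gross pay = $2,468.31 + $886.06 = $3,354.37
Retirement plan contribution: $3,354.37 × 0.0657 = $220.38
Taxable wages = $3,354.37 − $220.38 = $3,133.99
Federal income tax: $3,133.99 × 0.2756 = $863.73
State withholding: $3,133.99 × 0.075 = $235.05
Municipal income tax: $3,133.99 × 0.009 = $28.21
SDI: $3,354.37 × 0.005 = $16.77
Medicare tax: $3,354.37 × 0.01 = $33.54
Paid family leave insurance: $3,354.37 × 0.014 = $46.96
Roth 401(k) contribution: $3,354.37 × 0.0439 = $147.26
Total deductions = $220.38 + $863.73 + $235.05 + $28.21 + $16.77 + $33.54 + $46.96 + $147.26 = $1,591.90
Net pay = $3,354.37 − $1,591.90 = $1,762.47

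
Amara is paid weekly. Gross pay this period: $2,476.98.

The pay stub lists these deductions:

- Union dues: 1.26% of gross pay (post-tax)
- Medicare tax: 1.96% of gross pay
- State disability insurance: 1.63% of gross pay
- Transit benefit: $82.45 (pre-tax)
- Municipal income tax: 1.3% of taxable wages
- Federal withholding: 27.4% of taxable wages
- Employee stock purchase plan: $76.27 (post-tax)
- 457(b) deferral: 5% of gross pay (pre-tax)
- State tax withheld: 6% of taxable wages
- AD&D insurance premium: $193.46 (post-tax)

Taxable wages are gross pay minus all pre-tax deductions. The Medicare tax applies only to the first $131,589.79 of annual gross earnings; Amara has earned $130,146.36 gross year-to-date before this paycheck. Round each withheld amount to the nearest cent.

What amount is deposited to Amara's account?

$1,113.15

Transit benefit: $82.45
457(b) deferral: $2,476.98 × 0.05 = $123.85
Pre-tax total = $82.45 + $123.85 = $206.30
Taxable wages = $2,476.98 − $206.30 = $2,270.68
Federal withholding: $2,270.68 × 0.274 = $622.17
Municipal income tax: $2,270.68 × 0.013 = $29.52
State tax withheld: $2,270.68 × 0.06 = $136.24
Medicare tax: only $131,589.79 − $130,146.36 = $1,443.43 of this check is subject → $1,443.43 × 0.0196 = $28.29
State disability insurance: $2,476.98 × 0.0163 = $40.37
Union dues: $2,476.98 × 0.0126 = $31.21
Employee stock purchase plan: $76.27
AD&D insurance premium: $193.46
Total deductions = $82.45 + $123.85 + $622.17 + $29.52 + $136.24 + $28.29 + $40.37 + $31.21 + $76.27 + $193.46 = $1,363.83
Net pay = $2,476.98 − $1,363.83 = $1,113.15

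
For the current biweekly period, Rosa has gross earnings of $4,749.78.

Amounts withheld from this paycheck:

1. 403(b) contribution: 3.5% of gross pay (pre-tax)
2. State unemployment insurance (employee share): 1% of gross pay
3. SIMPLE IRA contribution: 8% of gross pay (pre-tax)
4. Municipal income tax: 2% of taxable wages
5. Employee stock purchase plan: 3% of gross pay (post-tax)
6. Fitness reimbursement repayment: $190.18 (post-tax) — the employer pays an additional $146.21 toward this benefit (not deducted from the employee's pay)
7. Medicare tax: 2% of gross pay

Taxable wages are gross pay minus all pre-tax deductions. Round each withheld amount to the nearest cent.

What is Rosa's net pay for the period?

403(b) contribution: $4,749.78 × 0.035 = $166.24
SIMPLE IRA contribution: $4,749.78 × 0.08 = $379.98
Pre-tax total = $166.24 + $379.98 = $546.22
Taxable wages = $4,749.78 − $546.22 = $4,203.56
Municipal income tax: $4,203.56 × 0.02 = $84.07
State unemployment insurance (employee share): $4,749.78 × 0.01 = $47.50
Medicare tax: $4,749.78 × 0.02 = $95.00
Employee stock purchase plan: $4,749.78 × 0.03 = $142.49
Fitness reimbursement repayment: $190.18
(Employer's $146.21 toward fitness reimbursement repayment is not withheld from the employee.)
Total deductions = $166.24 + $379.98 + $84.07 + $47.50 + $95.00 + $142.49 + $190.18 = $1,105.46
Net pay = $4,749.78 − $1,105.46 = $3,644.32

$3,644.32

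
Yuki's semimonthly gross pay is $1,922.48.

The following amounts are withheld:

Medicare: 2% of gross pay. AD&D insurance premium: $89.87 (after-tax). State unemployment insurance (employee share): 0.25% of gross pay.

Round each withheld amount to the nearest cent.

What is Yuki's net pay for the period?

$1,789.35

State unemployment insurance (employee share): $1,922.48 × 0.0025 = $4.81
Medicare: $1,922.48 × 0.02 = $38.45
AD&D insurance premium: $89.87
Total deductions = $4.81 + $38.45 + $89.87 = $133.13
Net pay = $1,922.48 − $133.13 = $1,789.35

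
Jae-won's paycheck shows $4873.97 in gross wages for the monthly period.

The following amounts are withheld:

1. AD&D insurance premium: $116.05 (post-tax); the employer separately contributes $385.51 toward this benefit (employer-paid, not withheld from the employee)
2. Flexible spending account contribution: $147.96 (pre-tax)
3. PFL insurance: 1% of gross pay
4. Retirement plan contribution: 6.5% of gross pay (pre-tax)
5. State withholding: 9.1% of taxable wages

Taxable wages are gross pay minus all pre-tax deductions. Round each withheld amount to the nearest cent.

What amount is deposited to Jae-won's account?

Flexible spending account contribution: $147.96
Retirement plan contribution: $4873.97 × 0.065 = $316.81
Pre-tax total = $147.96 + $316.81 = $464.77
Taxable wages = $4873.97 − $464.77 = $4409.20
State withholding: $4409.20 × 0.091 = $401.24
PFL insurance: $4873.97 × 0.01 = $48.74
AD&D insurance premium: $116.05
(Employer's $385.51 toward AD&D insurance premium is not withheld from the employee.)
Total deductions = $147.96 + $316.81 + $401.24 + $48.74 + $116.05 = $1030.80
Net pay = $4873.97 − $1030.80 = $3843.17

$3843.17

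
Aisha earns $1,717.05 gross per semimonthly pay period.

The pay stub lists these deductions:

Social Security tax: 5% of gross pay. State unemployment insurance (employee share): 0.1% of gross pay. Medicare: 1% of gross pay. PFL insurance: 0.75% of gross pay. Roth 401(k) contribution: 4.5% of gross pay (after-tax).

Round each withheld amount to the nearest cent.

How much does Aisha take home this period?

Medicare: $1,717.05 × 0.01 = $17.17
Social Security tax: $1,717.05 × 0.05 = $85.85
State unemployment insurance (employee share): $1,717.05 × 0.001 = $1.72
PFL insurance: $1,717.05 × 0.0075 = $12.88
Roth 401(k) contribution: $1,717.05 × 0.045 = $77.27
Total deductions = $17.17 + $85.85 + $1.72 + $12.88 + $77.27 = $194.89
Net pay = $1,717.05 − $194.89 = $1,522.16

$1,522.16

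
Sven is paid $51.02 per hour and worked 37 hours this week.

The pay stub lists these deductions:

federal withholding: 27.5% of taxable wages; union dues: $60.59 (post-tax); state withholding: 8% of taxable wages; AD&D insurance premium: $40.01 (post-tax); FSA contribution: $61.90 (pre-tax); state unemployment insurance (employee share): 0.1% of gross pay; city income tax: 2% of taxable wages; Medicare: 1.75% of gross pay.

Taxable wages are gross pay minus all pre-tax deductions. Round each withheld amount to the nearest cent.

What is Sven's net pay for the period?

$1,005.61

Gross pay: 37 × $51.02 = $1,887.74
FSA contribution: $61.90
Taxable wages = $1,887.74 − $61.90 = $1,825.84
Federal withholding: $1,825.84 × 0.275 = $502.11
City income tax: $1,825.84 × 0.02 = $36.52
State withholding: $1,825.84 × 0.08 = $146.07
Medicare: $1,887.74 × 0.0175 = $33.04
State unemployment insurance (employee share): $1,887.74 × 0.001 = $1.89
Union dues: $60.59
AD&D insurance premium: $40.01
Total deductions = $61.90 + $502.11 + $36.52 + $146.07 + $33.04 + $1.89 + $60.59 + $40.01 = $882.13
Net pay = $1,887.74 − $882.13 = $1,005.61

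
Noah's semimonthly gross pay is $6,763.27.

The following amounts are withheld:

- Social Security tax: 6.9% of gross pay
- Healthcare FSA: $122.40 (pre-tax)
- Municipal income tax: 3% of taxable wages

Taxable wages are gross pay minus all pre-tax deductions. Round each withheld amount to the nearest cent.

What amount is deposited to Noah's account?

$5,974.97

Healthcare FSA: $122.40
Taxable wages = $6,763.27 − $122.40 = $6,640.87
Municipal income tax: $6,640.87 × 0.03 = $199.23
Social Security tax: $6,763.27 × 0.069 = $466.67
Total deductions = $122.40 + $199.23 + $466.67 = $788.30
Net pay = $6,763.27 − $788.30 = $5,974.97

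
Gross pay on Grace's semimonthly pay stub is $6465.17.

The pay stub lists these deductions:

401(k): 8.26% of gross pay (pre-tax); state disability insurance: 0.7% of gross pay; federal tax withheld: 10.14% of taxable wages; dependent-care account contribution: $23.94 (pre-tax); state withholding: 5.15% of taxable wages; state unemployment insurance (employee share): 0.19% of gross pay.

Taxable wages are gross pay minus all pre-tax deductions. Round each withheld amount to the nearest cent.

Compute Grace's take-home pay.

$4946.46

401(k): $6465.17 × 0.0826 = $534.02
Dependent-care account contribution: $23.94
Pre-tax total = $534.02 + $23.94 = $557.96
Taxable wages = $6465.17 − $557.96 = $5907.21
State withholding: $5907.21 × 0.0515 = $304.22
Federal tax withheld: $5907.21 × 0.1014 = $598.99
State disability insurance: $6465.17 × 0.007 = $45.26
State unemployment insurance (employee share): $6465.17 × 0.0019 = $12.28
Total deductions = $534.02 + $23.94 + $304.22 + $598.99 + $45.26 + $12.28 = $1518.71
Net pay = $6465.17 − $1518.71 = $4946.46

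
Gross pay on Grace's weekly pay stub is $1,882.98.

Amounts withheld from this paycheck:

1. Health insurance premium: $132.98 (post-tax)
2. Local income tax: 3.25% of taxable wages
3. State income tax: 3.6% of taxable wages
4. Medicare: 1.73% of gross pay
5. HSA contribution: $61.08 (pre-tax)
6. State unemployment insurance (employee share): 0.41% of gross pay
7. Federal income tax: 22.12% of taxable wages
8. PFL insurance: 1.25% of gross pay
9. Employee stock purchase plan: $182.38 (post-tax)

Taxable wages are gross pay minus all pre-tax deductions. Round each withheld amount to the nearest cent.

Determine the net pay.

$914.90

HSA contribution: $61.08
Taxable wages = $1,882.98 − $61.08 = $1,821.90
State income tax: $1,821.90 × 0.036 = $65.59
Local income tax: $1,821.90 × 0.0325 = $59.21
Federal income tax: $1,821.90 × 0.2212 = $403.00
PFL insurance: $1,882.98 × 0.0125 = $23.54
State unemployment insurance (employee share): $1,882.98 × 0.0041 = $7.72
Medicare: $1,882.98 × 0.0173 = $32.58
Health insurance premium: $132.98
Employee stock purchase plan: $182.38
Total deductions = $61.08 + $65.59 + $59.21 + $403.00 + $23.54 + $7.72 + $32.58 + $132.98 + $182.38 = $968.08
Net pay = $1,882.98 − $968.08 = $914.90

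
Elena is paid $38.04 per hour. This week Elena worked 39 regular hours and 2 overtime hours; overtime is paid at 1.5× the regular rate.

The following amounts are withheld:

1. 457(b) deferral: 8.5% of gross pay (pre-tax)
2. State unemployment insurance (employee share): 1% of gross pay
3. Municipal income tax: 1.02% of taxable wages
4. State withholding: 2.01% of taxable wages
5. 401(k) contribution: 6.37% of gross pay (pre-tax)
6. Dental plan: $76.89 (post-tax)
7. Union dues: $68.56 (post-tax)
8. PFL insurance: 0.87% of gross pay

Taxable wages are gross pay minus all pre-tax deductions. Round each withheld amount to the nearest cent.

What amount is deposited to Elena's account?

$1,143.57

Regular pay: 39 × $38.04 = $1,483.56
Overtime pay: 2 × $38.04 × 1.5 = $114.12
Gross pay = $1,483.56 + $114.12 = $1,597.68
457(b) deferral: $1,597.68 × 0.085 = $135.80
401(k) contribution: $1,597.68 × 0.0637 = $101.77
Pre-tax total = $135.80 + $101.77 = $237.57
Taxable wages = $1,597.68 − $237.57 = $1,360.11
State withholding: $1,360.11 × 0.0201 = $27.34
Municipal income tax: $1,360.11 × 0.0102 = $13.87
PFL insurance: $1,597.68 × 0.0087 = $13.90
State unemployment insurance (employee share): $1,597.68 × 0.01 = $15.98
Dental plan: $76.89
Union dues: $68.56
Total deductions = $135.80 + $101.77 + $27.34 + $13.87 + $13.90 + $15.98 + $76.89 + $68.56 = $454.11
Net pay = $1,597.68 − $454.11 = $1,143.57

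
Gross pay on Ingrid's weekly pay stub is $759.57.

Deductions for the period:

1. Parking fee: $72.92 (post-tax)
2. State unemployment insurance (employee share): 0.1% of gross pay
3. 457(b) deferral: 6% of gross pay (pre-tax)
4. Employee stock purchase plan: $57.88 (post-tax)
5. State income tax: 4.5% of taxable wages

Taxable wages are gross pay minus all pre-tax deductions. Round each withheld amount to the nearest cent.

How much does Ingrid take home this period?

$550.31

457(b) deferral: $759.57 × 0.06 = $45.57
Taxable wages = $759.57 − $45.57 = $714.00
State income tax: $714.00 × 0.045 = $32.13
State unemployment insurance (employee share): $759.57 × 0.001 = $0.76
Employee stock purchase plan: $57.88
Parking fee: $72.92
Total deductions = $45.57 + $32.13 + $0.76 + $57.88 + $72.92 = $209.26
Net pay = $759.57 − $209.26 = $550.31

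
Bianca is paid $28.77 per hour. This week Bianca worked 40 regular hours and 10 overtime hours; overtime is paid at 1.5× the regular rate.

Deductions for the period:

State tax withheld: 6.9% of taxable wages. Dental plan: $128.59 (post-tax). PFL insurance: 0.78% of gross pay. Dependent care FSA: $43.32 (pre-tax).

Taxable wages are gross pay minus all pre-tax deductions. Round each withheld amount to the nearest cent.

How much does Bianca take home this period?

$1,291.91

Regular pay: 40 × $28.77 = $1,150.80
Overtime pay: 10 × $28.77 × 1.5 = $431.55
Gross pay = $1,150.80 + $431.55 = $1,582.35
Dependent care FSA: $43.32
Taxable wages = $1,582.35 − $43.32 = $1,539.03
State tax withheld: $1,539.03 × 0.069 = $106.19
PFL insurance: $1,582.35 × 0.0078 = $12.34
Dental plan: $128.59
Total deductions = $43.32 + $106.19 + $12.34 + $128.59 = $290.44
Net pay = $1,582.35 − $290.44 = $1,291.91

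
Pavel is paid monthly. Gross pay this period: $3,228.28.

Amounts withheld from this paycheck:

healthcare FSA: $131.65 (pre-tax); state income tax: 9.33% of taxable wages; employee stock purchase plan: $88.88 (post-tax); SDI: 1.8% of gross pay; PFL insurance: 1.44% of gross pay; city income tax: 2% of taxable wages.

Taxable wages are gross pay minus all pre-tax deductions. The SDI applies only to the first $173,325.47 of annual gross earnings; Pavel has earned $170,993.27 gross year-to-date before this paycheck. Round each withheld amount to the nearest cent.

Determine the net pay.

$2,568.43

Healthcare FSA: $131.65
Taxable wages = $3,228.28 − $131.65 = $3,096.63
State income tax: $3,096.63 × 0.0933 = $288.92
City income tax: $3,096.63 × 0.02 = $61.93
SDI: only $173,325.47 − $170,993.27 = $2,332.20 of this check is subject → $2,332.20 × 0.018 = $41.98
PFL insurance: $3,228.28 × 0.0144 = $46.49
Employee stock purchase plan: $88.88
Total deductions = $131.65 + $288.92 + $61.93 + $41.98 + $46.49 + $88.88 = $659.85
Net pay = $3,228.28 − $659.85 = $2,568.43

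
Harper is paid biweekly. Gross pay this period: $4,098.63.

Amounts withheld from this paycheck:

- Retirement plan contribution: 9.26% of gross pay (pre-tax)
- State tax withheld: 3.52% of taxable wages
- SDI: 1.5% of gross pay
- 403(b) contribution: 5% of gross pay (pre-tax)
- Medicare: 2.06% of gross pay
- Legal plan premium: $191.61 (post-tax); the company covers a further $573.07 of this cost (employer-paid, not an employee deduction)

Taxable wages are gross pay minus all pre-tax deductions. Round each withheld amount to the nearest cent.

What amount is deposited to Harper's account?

$3,052.95

403(b) contribution: $4,098.63 × 0.05 = $204.93
Retirement plan contribution: $4,098.63 × 0.0926 = $379.53
Pre-tax total = $204.93 + $379.53 = $584.46
Taxable wages = $4,098.63 − $584.46 = $3,514.17
State tax withheld: $3,514.17 × 0.0352 = $123.70
SDI: $4,098.63 × 0.015 = $61.48
Medicare: $4,098.63 × 0.0206 = $84.43
Legal plan premium: $191.61
(Employer's $573.07 toward legal plan premium is not withheld from the employee.)
Total deductions = $204.93 + $379.53 + $123.70 + $61.48 + $84.43 + $191.61 = $1,045.68
Net pay = $4,098.63 − $1,045.68 = $3,052.95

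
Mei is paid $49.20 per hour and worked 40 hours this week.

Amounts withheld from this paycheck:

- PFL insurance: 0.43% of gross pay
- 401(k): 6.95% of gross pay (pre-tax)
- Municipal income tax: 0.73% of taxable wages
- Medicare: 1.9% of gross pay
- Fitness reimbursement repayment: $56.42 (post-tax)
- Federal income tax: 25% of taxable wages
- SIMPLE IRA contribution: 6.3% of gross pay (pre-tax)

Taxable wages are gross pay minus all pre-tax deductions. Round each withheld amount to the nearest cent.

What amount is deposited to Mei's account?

$1,165.70

Gross pay: 40 × $49.20 = $1,968.00
SIMPLE IRA contribution: $1,968.00 × 0.063 = $123.98
401(k): $1,968.00 × 0.0695 = $136.78
Pre-tax total = $123.98 + $136.78 = $260.76
Taxable wages = $1,968.00 − $260.76 = $1,707.24
Municipal income tax: $1,707.24 × 0.0073 = $12.46
Federal income tax: $1,707.24 × 0.25 = $426.81
Medicare: $1,968.00 × 0.019 = $37.39
PFL insurance: $1,968.00 × 0.0043 = $8.46
Fitness reimbursement repayment: $56.42
Total deductions = $123.98 + $136.78 + $12.46 + $426.81 + $37.39 + $8.46 + $56.42 = $802.30
Net pay = $1,968.00 − $802.30 = $1,165.70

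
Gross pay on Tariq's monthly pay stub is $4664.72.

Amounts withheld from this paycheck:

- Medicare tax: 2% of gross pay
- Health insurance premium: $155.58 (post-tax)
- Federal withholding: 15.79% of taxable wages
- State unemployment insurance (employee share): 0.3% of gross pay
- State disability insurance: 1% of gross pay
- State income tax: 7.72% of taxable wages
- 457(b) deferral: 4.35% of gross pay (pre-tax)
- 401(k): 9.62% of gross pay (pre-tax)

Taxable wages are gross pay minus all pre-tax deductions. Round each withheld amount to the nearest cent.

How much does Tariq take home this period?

$2760.07

457(b) deferral: $4664.72 × 0.0435 = $202.92
401(k): $4664.72 × 0.0962 = $448.75
Pre-tax total = $202.92 + $448.75 = $651.67
Taxable wages = $4664.72 − $651.67 = $4013.05
Federal withholding: $4013.05 × 0.1579 = $633.66
State income tax: $4013.05 × 0.0772 = $309.81
Medicare tax: $4664.72 × 0.02 = $93.29
State unemployment insurance (employee share): $4664.72 × 0.003 = $13.99
State disability insurance: $4664.72 × 0.01 = $46.65
Health insurance premium: $155.58
Total deductions = $202.92 + $448.75 + $633.66 + $309.81 + $93.29 + $13.99 + $46.65 + $155.58 = $1904.65
Net pay = $4664.72 − $1904.65 = $2760.07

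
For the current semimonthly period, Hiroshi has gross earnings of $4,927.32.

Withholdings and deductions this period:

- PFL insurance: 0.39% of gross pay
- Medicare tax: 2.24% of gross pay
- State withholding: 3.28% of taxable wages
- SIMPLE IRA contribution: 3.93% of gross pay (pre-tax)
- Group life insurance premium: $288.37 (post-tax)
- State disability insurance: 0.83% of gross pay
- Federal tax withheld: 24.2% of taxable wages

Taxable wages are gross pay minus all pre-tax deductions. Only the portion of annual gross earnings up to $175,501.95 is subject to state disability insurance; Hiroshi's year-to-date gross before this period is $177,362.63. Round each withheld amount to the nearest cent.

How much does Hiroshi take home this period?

SIMPLE IRA contribution: $4,927.32 × 0.0393 = $193.64
Taxable wages = $4,927.32 − $193.64 = $4,733.68
Federal tax withheld: $4,733.68 × 0.242 = $1,145.55
State withholding: $4,733.68 × 0.0328 = $155.26
Medicare tax: $4,927.32 × 0.0224 = $110.37
State disability insurance: annual cap $175,501.95 already reached (YTD $177,362.63), so $0.00
PFL insurance: $4,927.32 × 0.0039 = $19.22
Group life insurance premium: $288.37
Total deductions = $193.64 + $1,145.55 + $155.26 + $110.37 + $0.00 + $19.22 + $288.37 = $1,912.41
Net pay = $4,927.32 − $1,912.41 = $3,014.91

$3,014.91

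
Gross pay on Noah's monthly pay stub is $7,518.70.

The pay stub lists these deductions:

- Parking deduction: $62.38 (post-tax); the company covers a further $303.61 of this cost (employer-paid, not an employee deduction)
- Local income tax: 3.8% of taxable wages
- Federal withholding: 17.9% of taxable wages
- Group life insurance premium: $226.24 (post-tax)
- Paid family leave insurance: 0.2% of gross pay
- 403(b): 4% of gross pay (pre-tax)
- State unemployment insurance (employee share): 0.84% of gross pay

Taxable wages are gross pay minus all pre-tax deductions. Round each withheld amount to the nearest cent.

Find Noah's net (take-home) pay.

$5,284.84

403(b): $7,518.70 × 0.04 = $300.75
Taxable wages = $7,518.70 − $300.75 = $7,217.95
Local income tax: $7,217.95 × 0.038 = $274.28
Federal withholding: $7,217.95 × 0.179 = $1,292.01
Paid family leave insurance: $7,518.70 × 0.002 = $15.04
State unemployment insurance (employee share): $7,518.70 × 0.0084 = $63.16
Group life insurance premium: $226.24
Parking deduction: $62.38
(Employer's $303.61 toward parking deduction is not withheld from the employee.)
Total deductions = $300.75 + $274.28 + $1,292.01 + $15.04 + $63.16 + $226.24 + $62.38 = $2,233.86
Net pay = $7,518.70 − $2,233.86 = $5,284.84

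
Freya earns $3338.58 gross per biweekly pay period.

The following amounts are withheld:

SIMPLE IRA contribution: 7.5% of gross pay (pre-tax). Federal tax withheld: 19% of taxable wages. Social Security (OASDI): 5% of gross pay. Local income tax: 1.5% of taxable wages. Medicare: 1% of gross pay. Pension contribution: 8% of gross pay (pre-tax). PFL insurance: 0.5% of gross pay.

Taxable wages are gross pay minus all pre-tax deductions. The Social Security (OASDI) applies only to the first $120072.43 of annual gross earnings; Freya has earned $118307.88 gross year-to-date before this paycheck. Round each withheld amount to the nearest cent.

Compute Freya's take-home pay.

$2104.46

SIMPLE IRA contribution: $3338.58 × 0.075 = $250.39
Pension contribution: $3338.58 × 0.08 = $267.09
Pre-tax total = $250.39 + $267.09 = $517.48
Taxable wages = $3338.58 − $517.48 = $2821.10
Federal tax withheld: $2821.10 × 0.19 = $536.01
Local income tax: $2821.10 × 0.015 = $42.32
PFL insurance: $3338.58 × 0.005 = $16.69
Medicare: $3338.58 × 0.01 = $33.39
Social Security (OASDI): only $120072.43 − $118307.88 = $1764.55 of this check is subject → $1764.55 × 0.05 = $88.23
Total deductions = $250.39 + $267.09 + $536.01 + $42.32 + $16.69 + $33.39 + $88.23 = $1234.12
Net pay = $3338.58 − $1234.12 = $2104.46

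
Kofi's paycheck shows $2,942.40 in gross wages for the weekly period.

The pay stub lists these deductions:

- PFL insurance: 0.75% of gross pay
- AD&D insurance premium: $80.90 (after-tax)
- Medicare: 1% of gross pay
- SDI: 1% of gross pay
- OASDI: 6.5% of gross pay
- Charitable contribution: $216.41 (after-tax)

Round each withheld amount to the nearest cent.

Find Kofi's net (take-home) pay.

Medicare: $2,942.40 × 0.01 = $29.42
OASDI: $2,942.40 × 0.065 = $191.26
PFL insurance: $2,942.40 × 0.0075 = $22.07
SDI: $2,942.40 × 0.01 = $29.42
AD&D insurance premium: $80.90
Charitable contribution: $216.41
Total deductions = $29.42 + $191.26 + $22.07 + $29.42 + $80.90 + $216.41 = $569.48
Net pay = $2,942.40 − $569.48 = $2,372.92

$2,372.92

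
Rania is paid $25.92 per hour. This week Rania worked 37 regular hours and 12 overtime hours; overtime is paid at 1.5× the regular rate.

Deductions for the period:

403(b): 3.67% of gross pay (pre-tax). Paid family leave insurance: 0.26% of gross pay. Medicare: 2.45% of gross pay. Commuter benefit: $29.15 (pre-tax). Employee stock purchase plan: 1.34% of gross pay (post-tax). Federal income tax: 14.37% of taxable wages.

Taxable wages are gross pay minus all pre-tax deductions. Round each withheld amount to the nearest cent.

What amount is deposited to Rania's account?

Regular pay: 37 × $25.92 = $959.04
Overtime pay: 12 × $25.92 × 1.5 = $466.56
Gross pay = $959.04 + $466.56 = $1,425.60
403(b): $1,425.60 × 0.0367 = $52.32
Commuter benefit: $29.15
Pre-tax total = $52.32 + $29.15 = $81.47
Taxable wages = $1,425.60 − $81.47 = $1,344.13
Federal income tax: $1,344.13 × 0.1437 = $193.15
Medicare: $1,425.60 × 0.0245 = $34.93
Paid family leave insurance: $1,425.60 × 0.0026 = $3.71
Employee stock purchase plan: $1,425.60 × 0.0134 = $19.10
Total deductions = $52.32 + $29.15 + $193.15 + $34.93 + $3.71 + $19.10 = $332.36
Net pay = $1,425.60 − $332.36 = $1,093.24

$1,093.24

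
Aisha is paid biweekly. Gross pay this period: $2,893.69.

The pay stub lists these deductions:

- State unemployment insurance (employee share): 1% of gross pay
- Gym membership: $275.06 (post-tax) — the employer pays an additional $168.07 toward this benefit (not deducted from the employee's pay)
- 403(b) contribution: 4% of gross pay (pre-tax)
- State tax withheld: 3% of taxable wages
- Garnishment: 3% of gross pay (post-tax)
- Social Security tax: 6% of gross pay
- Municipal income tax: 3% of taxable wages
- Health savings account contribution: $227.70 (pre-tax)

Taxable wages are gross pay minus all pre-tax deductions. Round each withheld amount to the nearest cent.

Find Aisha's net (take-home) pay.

Health savings account contribution: $227.70
403(b) contribution: $2,893.69 × 0.04 = $115.75
Pre-tax total = $227.70 + $115.75 = $343.45
Taxable wages = $2,893.69 − $343.45 = $2,550.24
State tax withheld: $2,550.24 × 0.03 = $76.51
Municipal income tax: $2,550.24 × 0.03 = $76.51
Social Security tax: $2,893.69 × 0.06 = $173.62
State unemployment insurance (employee share): $2,893.69 × 0.01 = $28.94
Garnishment: $2,893.69 × 0.03 = $86.81
Gym membership: $275.06
(Employer's $168.07 toward gym membership is not withheld from the employee.)
Total deductions = $227.70 + $115.75 + $76.51 + $76.51 + $173.62 + $28.94 + $86.81 + $275.06 = $1,060.90
Net pay = $2,893.69 − $1,060.90 = $1,832.79

$1,832.79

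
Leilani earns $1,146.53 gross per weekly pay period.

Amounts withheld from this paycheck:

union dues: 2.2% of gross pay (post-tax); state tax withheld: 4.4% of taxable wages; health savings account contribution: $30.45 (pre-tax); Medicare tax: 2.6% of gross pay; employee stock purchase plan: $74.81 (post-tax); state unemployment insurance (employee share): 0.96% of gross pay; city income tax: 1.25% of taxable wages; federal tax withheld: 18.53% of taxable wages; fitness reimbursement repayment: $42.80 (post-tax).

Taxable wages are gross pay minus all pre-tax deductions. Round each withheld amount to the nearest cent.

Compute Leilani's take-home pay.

$662.56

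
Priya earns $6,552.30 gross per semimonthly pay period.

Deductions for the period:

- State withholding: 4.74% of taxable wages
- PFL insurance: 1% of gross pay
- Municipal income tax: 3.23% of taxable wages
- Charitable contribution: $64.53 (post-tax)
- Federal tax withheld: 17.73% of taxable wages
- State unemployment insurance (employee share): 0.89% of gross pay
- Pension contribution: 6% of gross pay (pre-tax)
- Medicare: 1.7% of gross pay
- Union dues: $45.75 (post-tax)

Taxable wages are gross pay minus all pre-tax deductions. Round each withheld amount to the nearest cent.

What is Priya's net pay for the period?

Pension contribution: $6,552.30 × 0.06 = $393.14
Taxable wages = $6,552.30 − $393.14 = $6,159.16
State withholding: $6,159.16 × 0.0474 = $291.94
Municipal income tax: $6,159.16 × 0.0323 = $198.94
Federal tax withheld: $6,159.16 × 0.1773 = $1,092.02
State unemployment insurance (employee share): $6,552.30 × 0.0089 = $58.32
PFL insurance: $6,552.30 × 0.01 = $65.52
Medicare: $6,552.30 × 0.017 = $111.39
Charitable contribution: $64.53
Union dues: $45.75
Total deductions = $393.14 + $291.94 + $198.94 + $1,092.02 + $58.32 + $65.52 + $111.39 + $64.53 + $45.75 = $2,321.55
Net pay = $6,552.30 − $2,321.55 = $4,230.75

$4,230.75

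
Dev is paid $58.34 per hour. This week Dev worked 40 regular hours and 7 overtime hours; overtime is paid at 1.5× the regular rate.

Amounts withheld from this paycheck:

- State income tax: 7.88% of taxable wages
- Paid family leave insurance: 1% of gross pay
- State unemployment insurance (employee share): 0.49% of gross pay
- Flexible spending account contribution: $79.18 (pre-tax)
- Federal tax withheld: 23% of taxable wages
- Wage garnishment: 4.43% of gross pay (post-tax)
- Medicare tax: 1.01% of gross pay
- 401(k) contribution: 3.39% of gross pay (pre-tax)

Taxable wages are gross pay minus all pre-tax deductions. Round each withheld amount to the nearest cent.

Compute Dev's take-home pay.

Regular pay: 40 × $58.34 = $2,333.60
Overtime pay: 7 × $58.34 × 1.5 = $612.57
Gross pay = $2,333.60 + $612.57 = $2,946.17
401(k) contribution: $2,946.17 × 0.0339 = $99.88
Flexible spending account contribution: $79.18
Pre-tax total = $99.88 + $79.18 = $179.06
Taxable wages = $2,946.17 − $179.06 = $2,767.11
State income tax: $2,767.11 × 0.0788 = $218.05
Federal tax withheld: $2,767.11 × 0.23 = $636.44
Medicare tax: $2,946.17 × 0.0101 = $29.76
State unemployment insurance (employee share): $2,946.17 × 0.0049 = $14.44
Paid family leave insurance: $2,946.17 × 0.01 = $29.46
Wage garnishment: $2,946.17 × 0.0443 = $130.52
Total deductions = $99.88 + $79.18 + $218.05 + $636.44 + $29.76 + $14.44 + $29.46 + $130.52 = $1,237.73
Net pay = $2,946.17 − $1,237.73 = $1,708.44

$1,708.44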